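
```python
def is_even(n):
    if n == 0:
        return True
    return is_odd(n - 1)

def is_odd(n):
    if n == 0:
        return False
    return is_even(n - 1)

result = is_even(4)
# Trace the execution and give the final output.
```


is_even(4)
= is_odd(3)
= is_even(2)
= is_odd(1)
= is_even(0)
n == 0: return True
= True


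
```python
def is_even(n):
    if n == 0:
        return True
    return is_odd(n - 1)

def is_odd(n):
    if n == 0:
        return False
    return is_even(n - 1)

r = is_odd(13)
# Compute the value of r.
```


is_odd(13)
= is_even(12)
= is_odd(11)
= is_even(10)
= is_odd(9)
= is_even(8)
= is_odd(7)
= is_even(6)
= is_odd(5)
= is_even(4)
= is_odd(3)
= is_even(2)
= is_odd(1)
= is_even(0)
n == 0: return True
= True


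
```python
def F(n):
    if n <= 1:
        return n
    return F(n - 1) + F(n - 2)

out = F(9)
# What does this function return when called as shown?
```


F(9)
= F(8) + F(7)
= (F(7) + F(6)) + F(7)
Computing bottom-up: F(0)=0, F(1)=1, F(2)=1, F(3)=2, F(4)=3, F(5)=5, F(6)=8, F(7)=13, F(8)=21, F(9)=34
= 34


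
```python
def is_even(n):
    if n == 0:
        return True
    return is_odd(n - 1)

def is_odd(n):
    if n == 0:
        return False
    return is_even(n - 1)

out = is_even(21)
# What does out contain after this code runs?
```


is_even(21)
= is_odd(20)
= is_even(19)
= is_odd(18)
= is_even(17)
= is_odd(16)
= is_even(15)
= is_odd(14)
= is_even(13)
= is_odd(12)
= is_even(11)
= is_odd(10)
= is_even(9)
= is_odd(8)
= is_even(7)
= is_odd(6)
= is_even(5)
= is_odd(4)
= is_even(3)
= is_odd(2)
= is_even(1)
= is_odd(0)
n == 0: return False
= False


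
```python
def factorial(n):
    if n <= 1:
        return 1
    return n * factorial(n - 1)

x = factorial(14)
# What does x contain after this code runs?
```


factorial(14)
= 14 * factorial(13)
= 14 * 13 * factorial(12)
= 14 * 13 * 12 * factorial(11)
= 14 * 13 * 12 * 11 * factorial(10)
= 14 * 13 * 12 * 11 * 10 * factorial(9)
= 14 * 13 * 12 * 11 * 10 * 9 * factorial(8)
= 14 * 13 * 12 * 11 * 10 * 9 * 8 * factorial(7)
= 14 * 13 * 12 * 11 * 10 * 9 * 8 * 7 * factorial(6)
= 14 * 13 * 12 * 11 * 10 * 9 * 8 * 7 * 6 * factorial(5)
= 14 * 13 * 12 * 11 * 10 * 9 * 8 * 7 * 6 * 5 * factorial(4)
= 14 * 13 * 12 * 11 * 10 * 9 * 8 * 7 * 6 * 5 * 4 * factorial(3)
= 14 * 13 * 12 * 11 * 10 * 9 * 8 * 7 * 6 * 5 * 4 * 3 * factorial(2)
= 14 * 13 * 12 * 11 * 10 * 9 * 8 * 7 * 6 * 5 * 4 * 3 * 2 * factorial(1)
= 14 * 13 * 12 * 11 * 10 * 9 * 8 * 7 * 6 * 5 * 4 * 3 * 2 * 1
= 87178291200


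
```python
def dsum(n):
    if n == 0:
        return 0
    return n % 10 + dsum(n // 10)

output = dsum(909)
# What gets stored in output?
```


dsum(909)
= 9 + dsum(90)
= 9 + 0 + dsum(9)
= 9 + 0 + 9 + dsum(0)
= 9 + 0 + 9 + 0
= 18


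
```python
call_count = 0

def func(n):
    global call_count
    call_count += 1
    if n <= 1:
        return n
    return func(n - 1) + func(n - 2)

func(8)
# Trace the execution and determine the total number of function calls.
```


func(8) calls func(7) and func(6); each non-base call branches into two more.
Let C(k) = total number of calls made by func(k), including the call to func(k) itself.
Base cases: C(0) = 1, C(1) = 1
Recurrence: C(k) = 1 + C(k-1) + C(k-2)
  C(2) = 1 + C(1) + C(0) = 1 + 1 + 1 = 3
  C(3) = 1 + C(2) + C(1) = 1 + 3 + 1 = 5
  C(4) = 1 + C(3) + C(2) = 1 + 5 + 3 = 9
  C(5) = 1 + C(4) + C(3) = 1 + 9 + 5 = 15
  C(6) = 1 + C(5) + C(4) = 1 + 15 + 9 = 25
  C(7) = 1 + C(6) + C(5) = 1 + 25 + 15 = 41
  C(8) = 1 + C(7) + C(6) = 1 + 41 + 25 = 67
Total calls = C(8) = 67


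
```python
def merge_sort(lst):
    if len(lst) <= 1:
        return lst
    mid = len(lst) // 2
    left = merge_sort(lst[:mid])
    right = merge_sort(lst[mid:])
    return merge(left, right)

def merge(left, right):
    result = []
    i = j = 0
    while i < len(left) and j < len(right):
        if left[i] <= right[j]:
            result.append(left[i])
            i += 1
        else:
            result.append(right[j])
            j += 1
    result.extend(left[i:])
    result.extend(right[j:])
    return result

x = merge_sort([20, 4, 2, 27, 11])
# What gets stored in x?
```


merge_sort([20, 4, 2, 27, 11])
Split into [20, 4] and [2, 27, 11]
Left sorted: [4, 20]
Right sorted: [2, 11, 27]
Merge [4, 20] and [2, 11, 27]
= [2, 4, 11, 20, 27]


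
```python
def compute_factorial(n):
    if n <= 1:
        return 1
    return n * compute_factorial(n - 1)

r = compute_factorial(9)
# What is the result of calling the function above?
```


compute_factorial(9)
= 9 * compute_factorial(8)
= 9 * 8 * compute_factorial(7)
= 9 * 8 * 7 * compute_factorial(6)
= 9 * 8 * 7 * 6 * compute_factorial(5)
= 9 * 8 * 7 * 6 * 5 * compute_factorial(4)
= 9 * 8 * 7 * 6 * 5 * 4 * compute_factorial(3)
= 9 * 8 * 7 * 6 * 5 * 4 * 3 * compute_factorial(2)
= 9 * 8 * 7 * 6 * 5 * 4 * 3 * 2 * compute_factorial(1)
= 9 * 8 * 7 * 6 * 5 * 4 * 3 * 2 * 1
= 362880


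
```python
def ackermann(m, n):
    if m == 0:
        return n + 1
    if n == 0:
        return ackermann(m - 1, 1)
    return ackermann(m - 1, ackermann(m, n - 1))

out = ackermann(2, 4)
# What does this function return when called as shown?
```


ackermann(2, 4)
= ackermann(1, ackermann(2, 3))
First compute ackermann(2, 3) = 9
= ackermann(1, 9)
= 11


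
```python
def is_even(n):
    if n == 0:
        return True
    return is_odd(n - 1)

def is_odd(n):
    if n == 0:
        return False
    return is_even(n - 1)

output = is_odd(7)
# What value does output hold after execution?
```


is_odd(7)
= is_even(6)
= is_odd(5)
= is_even(4)
= is_odd(3)
= is_even(2)
= is_odd(1)
= is_even(0)
n == 0: return True
= True


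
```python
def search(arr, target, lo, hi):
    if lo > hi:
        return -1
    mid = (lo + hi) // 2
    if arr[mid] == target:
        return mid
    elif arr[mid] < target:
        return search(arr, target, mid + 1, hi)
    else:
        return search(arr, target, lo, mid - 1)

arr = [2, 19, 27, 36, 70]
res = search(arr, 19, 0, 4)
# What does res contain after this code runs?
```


search(arr, 19, 0, 4)
lo=0, hi=4, mid=2, arr[mid]=27
27 > 19, search left half
lo=0, hi=1, mid=0, arr[mid]=2
2 < 19, search right half
lo=1, hi=1, mid=1, arr[mid]=19
arr[1] == 19, found at index 1
= 1


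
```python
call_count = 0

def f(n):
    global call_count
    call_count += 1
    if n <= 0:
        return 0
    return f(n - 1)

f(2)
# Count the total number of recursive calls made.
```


f(2) calls f(1) calls ... calls f(0)
Total calls: 2 + 1 (for base case) = 3


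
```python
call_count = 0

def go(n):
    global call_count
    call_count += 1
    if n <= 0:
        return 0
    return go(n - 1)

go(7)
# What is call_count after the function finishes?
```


go(7) calls go(6) calls ... calls go(0)
Total calls: 7 + 1 (for base case) = 8


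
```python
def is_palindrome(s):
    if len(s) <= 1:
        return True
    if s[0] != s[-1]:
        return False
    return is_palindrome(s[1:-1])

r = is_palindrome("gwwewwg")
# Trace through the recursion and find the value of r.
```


is_palindrome("gwwewwg")
"gwwewwg": s[0]='g' == s[-1]='g' -> is_palindrome("wweww")
"wweww": s[0]='w' == s[-1]='w' -> is_palindrome("wew")
"wew": s[0]='w' == s[-1]='w' -> is_palindrome("e")
"e": len <= 1 -> True
= True


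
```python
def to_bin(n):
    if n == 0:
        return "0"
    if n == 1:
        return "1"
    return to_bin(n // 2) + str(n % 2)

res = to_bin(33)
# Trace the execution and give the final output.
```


to_bin(33)
= to_bin(16) + "1"
= to_bin(8) + "0" + "1"
= to_bin(4) + "0" + "0" + "1"
= to_bin(2) + "0" + "0" + "0" + "1"
= to_bin(1) + "0" + "0" + "0" + "0" + "1"
= "1" + "0" + "0" + "0" + "0" + "1"
= "100001"


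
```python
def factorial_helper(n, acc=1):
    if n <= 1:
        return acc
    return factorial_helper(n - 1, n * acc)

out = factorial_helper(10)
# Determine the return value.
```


factorial_helper(10, 1)
= factorial_helper(9, 10 * 1) = factorial_helper(9, 10)
= factorial_helper(8, 9 * 10) = factorial_helper(8, 90)
= factorial_helper(7, 8 * 90) = factorial_helper(7, 720)
= factorial_helper(6, 7 * 720) = factorial_helper(6, 5040)
= factorial_helper(5, 6 * 5040) = factorial_helper(5, 30240)
= factorial_helper(4, 5 * 30240) = factorial_helper(4, 151200)
= factorial_helper(3, 4 * 151200) = factorial_helper(3, 604800)
= factorial_helper(2, 3 * 604800) = factorial_helper(2, 1814400)
= factorial_helper(1, 2 * 1814400) = factorial_helper(1, 3628800)
n <= 1, return acc = 3628800


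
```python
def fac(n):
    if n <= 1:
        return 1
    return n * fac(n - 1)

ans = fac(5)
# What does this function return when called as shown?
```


fac(5)
= 5 * fac(4)
= 5 * 4 * fac(3)
= 5 * 4 * 3 * fac(2)
= 5 * 4 * 3 * 2 * fac(1)
= 5 * 4 * 3 * 2 * 1
= 120


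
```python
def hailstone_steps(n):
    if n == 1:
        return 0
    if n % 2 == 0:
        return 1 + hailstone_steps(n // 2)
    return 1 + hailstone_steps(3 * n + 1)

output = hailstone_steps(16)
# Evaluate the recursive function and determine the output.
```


hailstone_steps(16)
16 is even -> hailstone_steps(8)
8 is even -> hailstone_steps(4)
4 is even -> hailstone_steps(2)
2 is even -> hailstone_steps(1)
Reached 1 after 4 steps
= 4


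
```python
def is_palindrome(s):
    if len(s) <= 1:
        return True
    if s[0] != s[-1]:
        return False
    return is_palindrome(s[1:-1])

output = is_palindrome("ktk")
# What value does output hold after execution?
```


is_palindrome("ktk")
"ktk": s[0]='k' == s[-1]='k' -> is_palindrome("t")
"t": len <= 1 -> True
= True


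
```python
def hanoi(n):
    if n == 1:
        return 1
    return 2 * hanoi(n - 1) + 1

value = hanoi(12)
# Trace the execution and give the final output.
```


hanoi(12)
= 2 * hanoi(11) + 1
= 2 * (2 * hanoi(10) + 1) + 1
= 2 * (2 * (2 * hanoi(9) + 1) + 1) + 1
= 2 * (2 * (2 * (2 * hanoi(8) + 1) + 1) + 1) + 1
= 2 * (2 * (2 * (2 * (2 * hanoi(7) + 1) + 1) + 1) + 1) + 1
= 2 * (2 * (2 * (2 * (2 * (2 * hanoi(6) + 1) + 1) + 1) + 1) + 1) + 1
= 2 * (2 * (2 * (2 * (2 * (2 * (2 * hanoi(5) + 1) + 1) + 1) + 1) + 1) + 1) + 1
= 2 * (2 * (2 * (2 * (2 * (2 * (2 * (2 * hanoi(4) + 1) + 1) + 1) + 1) + 1) + 1) + 1) + 1
= 2 * (2 * (2 * (2 * (2 * (2 * (2 * (2 * (2 * hanoi(3) + 1) + 1) + 1) + 1) + 1) + 1) + 1) + 1) + 1
= 2 * (2 * (2 * (2 * (2 * (2 * (2 * (2 * (2 * (2 * hanoi(2) + 1) + 1) + 1) + 1) + 1) + 1) + 1) + 1) + 1) + 1
= 2 * (2 * (2 * (2 * (2 * (2 * (2 * (2 * (2 * (2 * (2 * hanoi(1) + 1) + 1) + 1) + 1) + 1) + 1) + 1) + 1) + 1) + 1) + 1
Now compute bottom-up:
hanoi(1) = 1
hanoi(2) = 2 * 1 + 1 = 3
hanoi(3) = 2 * 3 + 1 = 7
hanoi(4) = 2 * 7 + 1 = 15
hanoi(5) = 2 * 15 + 1 = 31
hanoi(6) = 2 * 31 + 1 = 63
hanoi(7) = 2 * 63 + 1 = 127
hanoi(8) = 2 * 127 + 1 = 255
hanoi(9) = 2 * 255 + 1 = 511
hanoi(10) = 2 * 511 + 1 = 1023
hanoi(11) = 2 * 1023 + 1 = 2047
hanoi(12) = 2 * 2047 + 1 = 4095
= 4095


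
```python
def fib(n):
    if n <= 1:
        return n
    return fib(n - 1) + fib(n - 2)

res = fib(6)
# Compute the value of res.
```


fib(6)
= fib(5) + fib(4)
= (fib(4) + fib(3)) + fib(4)
Computing bottom-up: fib(0)=0, fib(1)=1, fib(2)=1, fib(3)=2, fib(4)=3, fib(5)=5, fib(6)=8
= 8


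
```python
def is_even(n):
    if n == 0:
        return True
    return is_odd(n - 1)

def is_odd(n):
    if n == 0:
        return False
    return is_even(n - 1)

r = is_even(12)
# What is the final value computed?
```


is_even(12)
= is_odd(11)
= is_even(10)
= is_odd(9)
= is_even(8)
= is_odd(7)
= is_even(6)
= is_odd(5)
= is_even(4)
= is_odd(3)
= is_even(2)
= is_odd(1)
= is_even(0)
n == 0: return True
= True


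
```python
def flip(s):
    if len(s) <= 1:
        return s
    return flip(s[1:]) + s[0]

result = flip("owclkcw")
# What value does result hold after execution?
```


flip("owclkcw")
= flip("wclkcw") + "o"
= flip("clkcw") + "w" + "o"
= flip("lkcw") + "c" + "w" + "o"
= flip("kcw") + "l" + "c" + "w" + "o"
= flip("cw") + "k" + "l" + "c" + "w" + "o"
= flip("w") + "c" + "k" + "l" + "c" + "w" + "o"
= "w" + "c" + "k" + "l" + "c" + "w" + "o"
= "wcklcwo"


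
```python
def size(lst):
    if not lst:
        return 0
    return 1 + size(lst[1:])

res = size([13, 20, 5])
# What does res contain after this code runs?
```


size([13, 20, 5])
= 1 + size([20, 5])
= 1 + 1 + size([5])
= 1 + 1 + 1 + size([])
= 1 + 1 + 1 + 0
= 3


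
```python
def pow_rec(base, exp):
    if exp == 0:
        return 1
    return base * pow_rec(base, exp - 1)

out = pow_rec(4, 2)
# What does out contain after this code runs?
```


pow_rec(4, 2)
= 4 * pow_rec(4, 1)
= 4 * 4 * pow_rec(4, 0)
= 4 * 4 * 1
= 16


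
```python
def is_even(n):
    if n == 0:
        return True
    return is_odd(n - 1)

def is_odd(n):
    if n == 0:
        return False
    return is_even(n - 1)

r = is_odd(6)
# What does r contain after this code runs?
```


is_odd(6)
= is_even(5)
= is_odd(4)
= is_even(3)
= is_odd(2)
= is_even(1)
= is_odd(0)
n == 0: return False
= False


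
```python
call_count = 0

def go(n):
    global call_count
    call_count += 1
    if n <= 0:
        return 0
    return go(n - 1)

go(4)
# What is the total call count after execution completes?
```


go(4) calls go(3) calls ... calls go(0)
Total calls: 4 + 1 (for base case) = 5


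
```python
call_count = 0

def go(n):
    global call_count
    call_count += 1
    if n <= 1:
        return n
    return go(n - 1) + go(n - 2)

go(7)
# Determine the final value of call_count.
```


go(7) calls go(6) and go(5); each non-base call branches into two more.
Let C(k) = total number of calls made by go(k), including the call to go(k) itself.
Base cases: C(0) = 1, C(1) = 1
Recurrence: C(k) = 1 + C(k-1) + C(k-2)
  C(2) = 1 + C(1) + C(0) = 1 + 1 + 1 = 3
  C(3) = 1 + C(2) + C(1) = 1 + 3 + 1 = 5
  C(4) = 1 + C(3) + C(2) = 1 + 5 + 3 = 9
  C(5) = 1 + C(4) + C(3) = 1 + 9 + 5 = 15
  C(6) = 1 + C(5) + C(4) = 1 + 15 + 9 = 25
  C(7) = 1 + C(6) + C(5) = 1 + 25 + 15 = 41
Total calls = C(7) = 41


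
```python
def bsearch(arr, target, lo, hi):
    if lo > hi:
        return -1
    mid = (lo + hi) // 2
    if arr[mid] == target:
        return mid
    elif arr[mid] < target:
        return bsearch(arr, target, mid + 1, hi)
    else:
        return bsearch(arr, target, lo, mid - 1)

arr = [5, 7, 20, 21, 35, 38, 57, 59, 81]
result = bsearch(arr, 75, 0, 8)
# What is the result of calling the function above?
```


bsearch(arr, 75, 0, 8)
lo=0, hi=8, mid=4, arr[mid]=35
35 < 75, search right half
lo=5, hi=8, mid=6, arr[mid]=57
57 < 75, search right half
lo=7, hi=8, mid=7, arr[mid]=59
59 < 75, search right half
lo=8, hi=8, mid=8, arr[mid]=81
81 > 75, search left half
lo > hi, target not found, return -1
= -1


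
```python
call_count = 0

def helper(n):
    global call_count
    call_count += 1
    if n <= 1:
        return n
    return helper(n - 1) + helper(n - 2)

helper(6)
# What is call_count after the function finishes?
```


helper(6) calls helper(5) and helper(4); each non-base call branches into two more.
Let C(k) = total number of calls made by helper(k), including the call to helper(k) itself.
Base cases: C(0) = 1, C(1) = 1
Recurrence: C(k) = 1 + C(k-1) + C(k-2)
  C(2) = 1 + C(1) + C(0) = 1 + 1 + 1 = 3
  C(3) = 1 + C(2) + C(1) = 1 + 3 + 1 = 5
  C(4) = 1 + C(3) + C(2) = 1 + 5 + 3 = 9
  C(5) = 1 + C(4) + C(3) = 1 + 9 + 5 = 15
  C(6) = 1 + C(5) + C(4) = 1 + 15 + 9 = 25
Total calls = C(6) = 25


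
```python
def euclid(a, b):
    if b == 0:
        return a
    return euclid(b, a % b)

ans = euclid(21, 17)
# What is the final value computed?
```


euclid(21, 17)
= euclid(17, 21 % 17) = euclid(17, 4)
= euclid(4, 17 % 4) = euclid(4, 1)
= euclid(1, 4 % 1) = euclid(1, 0)
b == 0, return a = 1


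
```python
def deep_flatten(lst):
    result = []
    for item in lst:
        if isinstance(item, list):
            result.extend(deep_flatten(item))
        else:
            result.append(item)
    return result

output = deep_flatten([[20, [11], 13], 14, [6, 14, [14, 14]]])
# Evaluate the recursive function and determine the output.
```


deep_flatten([[20, [11], 13], 14, [6, 14, [14, 14]]])
Processing each element:
  [20, [11], 13] is a list -> deep_flatten recursively -> [20, 11, 13]
  14 is not a list -> append 14
  [6, 14, [14, 14]] is a list -> deep_flatten recursively -> [6, 14, 14, 14]
= [20, 11, 13, 14, 6, 14, 14, 14]


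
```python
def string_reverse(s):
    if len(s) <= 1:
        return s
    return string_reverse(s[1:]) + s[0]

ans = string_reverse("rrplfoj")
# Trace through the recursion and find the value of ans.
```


string_reverse("rrplfoj")
= string_reverse("rplfoj") + "r"
= string_reverse("plfoj") + "r" + "r"
= string_reverse("lfoj") + "p" + "r" + "r"
= string_reverse("foj") + "l" + "p" + "r" + "r"
= string_reverse("oj") + "f" + "l" + "p" + "r" + "r"
= string_reverse("j") + "o" + "f" + "l" + "p" + "r" + "r"
= "j" + "o" + "f" + "l" + "p" + "r" + "r"
= "joflprr"


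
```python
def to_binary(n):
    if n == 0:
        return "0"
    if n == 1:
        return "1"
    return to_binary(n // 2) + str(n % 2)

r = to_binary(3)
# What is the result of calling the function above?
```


to_binary(3)
= to_binary(1) + "1"
= "1" + "1"
= "11"


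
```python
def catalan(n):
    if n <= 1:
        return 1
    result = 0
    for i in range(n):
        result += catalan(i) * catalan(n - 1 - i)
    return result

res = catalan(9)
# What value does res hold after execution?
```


catalan(9)
= sum of catalan(i) * catalan(9-1-i) for i in 0..8
First compute sub-values bottom-up:
  catalan(0) = 1, catalan(1) = 1
  catalan(2) = 1*1 + 1*1 = 2
  catalan(3) = 1*2 + 1*1 + 2*1 = 5
  catalan(4) = 1*5 + 1*2 + 2*1 + 5*1 = 14
  catalan(5) = 1*14 + 1*5 + 2*2 + 5*1 + 14*1 = 42
  catalan(6) = 1*42 + 1*14 + 2*5 + 5*2 + 14*1 + 42*1 = 132
  catalan(7) = 1*132 + 1*42 + 2*14 + 5*5 + 14*2 + 42*1 + 132*1 = 429
  catalan(8) = 1*429 + 1*132 + 2*42 + 5*14 + 14*5 + 42*2 + 132*1 + 429*1 = 1430
Now catalan(9):
  catalan(0)*catalan(8) = 1*1430 = 1430
  catalan(1)*catalan(7) = 1*429 = 429
  catalan(2)*catalan(6) = 2*132 = 264
  catalan(3)*catalan(5) = 5*42 = 210
  catalan(4)*catalan(4) = 14*14 = 196
  catalan(5)*catalan(3) = 42*5 = 210
  catalan(6)*catalan(2) = 132*2 = 264
  catalan(7)*catalan(1) = 429*1 = 429
  catalan(8)*catalan(0) = 1430*1 = 1430
= 1430 + 429 + 264 + 210 + 196 + 210 + 264 + 429 + 1430
= 4862


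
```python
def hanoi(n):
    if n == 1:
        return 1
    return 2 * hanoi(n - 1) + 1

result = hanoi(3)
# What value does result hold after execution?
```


hanoi(3)
= 2 * hanoi(2) + 1
= 2 * (2 * hanoi(1) + 1) + 1
Now compute bottom-up:
hanoi(1) = 1
hanoi(2) = 2 * 1 + 1 = 3
hanoi(3) = 2 * 3 + 1 = 7
= 7


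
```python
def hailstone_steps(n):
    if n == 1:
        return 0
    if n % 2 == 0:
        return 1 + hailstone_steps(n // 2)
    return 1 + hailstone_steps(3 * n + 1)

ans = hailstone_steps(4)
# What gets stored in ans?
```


hailstone_steps(4)
4 is even -> hailstone_steps(2)
2 is even -> hailstone_steps(1)
Reached 1 after 2 steps
= 2


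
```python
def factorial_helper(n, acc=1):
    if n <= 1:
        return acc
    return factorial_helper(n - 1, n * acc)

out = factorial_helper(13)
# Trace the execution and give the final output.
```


factorial_helper(13, 1)
= factorial_helper(12, 13 * 1) = factorial_helper(12, 13)
= factorial_helper(11, 12 * 13) = factorial_helper(11, 156)
= factorial_helper(10, 11 * 156) = factorial_helper(10, 1716)
= factorial_helper(9, 10 * 1716) = factorial_helper(9, 17160)
= factorial_helper(8, 9 * 17160) = factorial_helper(8, 154440)
= factorial_helper(7, 8 * 154440) = factorial_helper(7, 1235520)
= factorial_helper(6, 7 * 1235520) = factorial_helper(6, 8648640)
= factorial_helper(5, 6 * 8648640) = factorial_helper(5, 51891840)
= factorial_helper(4, 5 * 51891840) = factorial_helper(4, 259459200)
= factorial_helper(3, 4 * 259459200) = factorial_helper(3, 1037836800)
= factorial_helper(2, 3 * 1037836800) = factorial_helper(2, 3113510400)
= factorial_helper(1, 2 * 3113510400) = factorial_helper(1, 6227020800)
n <= 1, return acc = 6227020800


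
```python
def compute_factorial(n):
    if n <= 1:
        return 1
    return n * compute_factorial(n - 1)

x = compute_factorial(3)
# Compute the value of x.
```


compute_factorial(3)
= 3 * compute_factorial(2)
= 3 * 2 * compute_factorial(1)
= 3 * 2 * 1
= 6


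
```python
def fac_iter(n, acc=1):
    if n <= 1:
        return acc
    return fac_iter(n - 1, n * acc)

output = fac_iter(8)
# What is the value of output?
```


fac_iter(8, 1)
= fac_iter(7, 8 * 1) = fac_iter(7, 8)
= fac_iter(6, 7 * 8) = fac_iter(6, 56)
= fac_iter(5, 6 * 56) = fac_iter(5, 336)
= fac_iter(4, 5 * 336) = fac_iter(4, 1680)
= fac_iter(3, 4 * 1680) = fac_iter(3, 6720)
= fac_iter(2, 3 * 6720) = fac_iter(2, 20160)
= fac_iter(1, 2 * 20160) = fac_iter(1, 40320)
n <= 1, return acc = 40320


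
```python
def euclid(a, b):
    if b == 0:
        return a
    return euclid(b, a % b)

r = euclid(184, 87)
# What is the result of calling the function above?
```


euclid(184, 87)
= euclid(87, 184 % 87) = euclid(87, 10)
= euclid(10, 87 % 10) = euclid(10, 7)
= euclid(7, 10 % 7) = euclid(7, 3)
= euclid(3, 7 % 3) = euclid(3, 1)
= euclid(1, 3 % 1) = euclid(1, 0)
b == 0, return a = 1


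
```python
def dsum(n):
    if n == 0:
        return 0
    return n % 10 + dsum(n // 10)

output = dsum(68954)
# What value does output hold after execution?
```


dsum(68954)
= 4 + dsum(6895)
= 4 + 5 + dsum(689)
= 4 + 5 + 9 + dsum(68)
= 4 + 5 + 9 + 8 + dsum(6)
= 4 + 5 + 9 + 8 + 6 + dsum(0)
= 4 + 5 + 9 + 8 + 6 + 0
= 32


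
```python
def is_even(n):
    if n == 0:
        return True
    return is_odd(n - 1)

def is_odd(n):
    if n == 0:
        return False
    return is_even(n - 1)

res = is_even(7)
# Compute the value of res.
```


is_even(7)
= is_odd(6)
= is_even(5)
= is_odd(4)
= is_even(3)
= is_odd(2)
= is_even(1)
= is_odd(0)
n == 0: return False
= False


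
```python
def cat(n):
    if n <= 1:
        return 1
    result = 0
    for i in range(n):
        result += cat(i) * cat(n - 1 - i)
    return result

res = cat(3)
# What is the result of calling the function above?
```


cat(3)
= sum of cat(i) * cat(3-1-i) for i in 0..2
First compute sub-values bottom-up:
  cat(0) = 1, cat(1) = 1
  cat(2) = 1*1 + 1*1 = 2
Now cat(3):
  cat(0)*cat(2) = 1*2 = 2
  cat(1)*cat(1) = 1*1 = 1
  cat(2)*cat(0) = 2*1 = 2
= 2 + 1 + 2
= 5


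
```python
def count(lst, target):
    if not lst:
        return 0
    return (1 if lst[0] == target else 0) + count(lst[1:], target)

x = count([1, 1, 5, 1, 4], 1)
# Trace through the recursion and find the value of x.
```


count([1, 1, 5, 1, 4], 1)
lst[0]=1 == 1: 1 + count([1, 5, 1, 4], 1)
lst[0]=1 == 1: 1 + count([5, 1, 4], 1)
lst[0]=5 != 1: 0 + count([1, 4], 1)
lst[0]=1 == 1: 1 + count([4], 1)
lst[0]=4 != 1: 0 + count([], 1)
= 3


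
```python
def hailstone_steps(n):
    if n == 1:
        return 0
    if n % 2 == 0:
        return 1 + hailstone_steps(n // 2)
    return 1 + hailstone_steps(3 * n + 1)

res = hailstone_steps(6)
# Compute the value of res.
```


hailstone_steps(6)
6 is even -> hailstone_steps(3)
3 is odd -> 3*3+1 = 10 -> hailstone_steps(10)
10 is even -> hailstone_steps(5)
5 is odd -> 3*5+1 = 16 -> hailstone_steps(16)
16 is even -> hailstone_steps(8)
8 is even -> hailstone_steps(4)
4 is even -> hailstone_steps(2)
2 is even -> hailstone_steps(1)
Reached 1 after 8 steps
= 8


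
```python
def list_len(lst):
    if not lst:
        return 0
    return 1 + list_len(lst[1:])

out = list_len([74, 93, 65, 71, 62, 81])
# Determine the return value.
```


list_len([74, 93, 65, 71, 62, 81])
= 1 + list_len([93, 65, 71, 62, 81])
= 1 + 1 + list_len([65, 71, 62, 81])
= 1 + 1 + 1 + list_len([71, 62, 81])
= 1 + 1 + 1 + 1 + list_len([62, 81])
= 1 + 1 + 1 + 1 + 1 + list_len([81])
= 1 + 1 + 1 + 1 + 1 + 1 + list_len([])
= 1 + 1 + 1 + 1 + 1 + 1 + 0
= 6


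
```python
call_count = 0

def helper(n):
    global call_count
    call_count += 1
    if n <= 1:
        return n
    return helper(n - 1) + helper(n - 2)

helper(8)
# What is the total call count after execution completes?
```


helper(8) calls helper(7) and helper(6); each non-base call branches into two more.
Let C(k) = total number of calls made by helper(k), including the call to helper(k) itself.
Base cases: C(0) = 1, C(1) = 1
Recurrence: C(k) = 1 + C(k-1) + C(k-2)
  C(2) = 1 + C(1) + C(0) = 1 + 1 + 1 = 3
  C(3) = 1 + C(2) + C(1) = 1 + 3 + 1 = 5
  C(4) = 1 + C(3) + C(2) = 1 + 5 + 3 = 9
  C(5) = 1 + C(4) + C(3) = 1 + 9 + 5 = 15
  C(6) = 1 + C(5) + C(4) = 1 + 15 + 9 = 25
  C(7) = 1 + C(6) + C(5) = 1 + 25 + 15 = 41
  C(8) = 1 + C(7) + C(6) = 1 + 41 + 25 = 67
Total calls = C(8) = 67


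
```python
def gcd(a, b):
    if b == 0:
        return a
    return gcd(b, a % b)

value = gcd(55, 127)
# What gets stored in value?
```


gcd(55, 127)
= gcd(127, 55 % 127) = gcd(127, 55)
= gcd(55, 127 % 55) = gcd(55, 17)
= gcd(17, 55 % 17) = gcd(17, 4)
= gcd(4, 17 % 4) = gcd(4, 1)
= gcd(1, 4 % 1) = gcd(1, 0)
b == 0, return a = 1


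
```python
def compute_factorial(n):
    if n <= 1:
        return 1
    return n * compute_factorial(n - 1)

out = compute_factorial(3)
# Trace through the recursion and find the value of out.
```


compute_factorial(3)
= 3 * compute_factorial(2)
= 3 * 2 * compute_factorial(1)
= 3 * 2 * 1
= 6


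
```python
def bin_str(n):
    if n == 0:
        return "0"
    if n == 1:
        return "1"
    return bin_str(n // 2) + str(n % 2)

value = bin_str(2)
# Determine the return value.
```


bin_str(2)
= bin_str(1) + "0"
= "1" + "0"
= "10"


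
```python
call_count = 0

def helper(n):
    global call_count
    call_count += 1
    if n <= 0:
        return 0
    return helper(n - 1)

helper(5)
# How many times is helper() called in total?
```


helper(5) calls helper(4) calls ... calls helper(0)
Total calls: 5 + 1 (for base case) = 6


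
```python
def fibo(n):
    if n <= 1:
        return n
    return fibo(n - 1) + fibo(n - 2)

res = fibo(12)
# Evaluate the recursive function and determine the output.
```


fibo(12)
= fibo(11) + fibo(10)
= (fibo(10) + fibo(9)) + fibo(10)
Computing bottom-up: fibo(0)=0, fibo(1)=1, fibo(2)=1, fibo(3)=2, fibo(4)=3, fibo(5)=5, fibo(6)=8, fibo(7)=13, fibo(8)=21, fibo(9)=34, fibo(10)=55, fibo(11)=89, fibo(12)=144
= 144


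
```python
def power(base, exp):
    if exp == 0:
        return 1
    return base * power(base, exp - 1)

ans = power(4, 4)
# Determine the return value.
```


power(4, 4)
= 4 * power(4, 3)
= 4 * 4 * power(4, 2)
= 4 * 4 * 4 * power(4, 1)
= 4 * 4 * 4 * 4 * power(4, 0)
= 4 * 4 * 4 * 4 * 1
= 256


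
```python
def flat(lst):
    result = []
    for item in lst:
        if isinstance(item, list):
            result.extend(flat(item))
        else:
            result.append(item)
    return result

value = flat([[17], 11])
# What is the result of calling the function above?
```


flat([[17], 11])
Processing each element:
  [17] is a list -> flat recursively -> [17]
  11 is not a list -> append 11
= [17, 11]


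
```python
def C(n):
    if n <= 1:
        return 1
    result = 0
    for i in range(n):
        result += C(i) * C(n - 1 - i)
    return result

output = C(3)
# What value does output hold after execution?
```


C(3)
= sum of C(i) * C(3-1-i) for i in 0..2
First compute sub-values bottom-up:
  C(0) = 1, C(1) = 1
  C(2) = 1*1 + 1*1 = 2
Now C(3):
  C(0)*C(2) = 1*2 = 2
  C(1)*C(1) = 1*1 = 1
  C(2)*C(0) = 2*1 = 2
= 2 + 1 + 2
= 5


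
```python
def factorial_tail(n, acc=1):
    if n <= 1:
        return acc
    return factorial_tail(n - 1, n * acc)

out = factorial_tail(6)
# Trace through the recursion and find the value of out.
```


factorial_tail(6, 1)
= factorial_tail(5, 6 * 1) = factorial_tail(5, 6)
= factorial_tail(4, 5 * 6) = factorial_tail(4, 30)
= factorial_tail(3, 4 * 30) = factorial_tail(3, 120)
= factorial_tail(2, 3 * 120) = factorial_tail(2, 360)
= factorial_tail(1, 2 * 360) = factorial_tail(1, 720)
n <= 1, return acc = 720


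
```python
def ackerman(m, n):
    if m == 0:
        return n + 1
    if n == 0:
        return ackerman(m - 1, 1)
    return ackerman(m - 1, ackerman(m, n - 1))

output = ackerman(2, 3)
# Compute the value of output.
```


ackerman(2, 3)
= ackerman(1, ackerman(2, 2))
First compute ackerman(2, 2) = 7
= ackerman(1, 7)
= 9


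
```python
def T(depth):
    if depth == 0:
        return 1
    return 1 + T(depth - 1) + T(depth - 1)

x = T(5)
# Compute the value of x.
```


T(5)
= 1 + T(4) + T(4)
= 1 + 2 * T(4)
T(k) = 2^(k+1) - 1
T(0) = 1
T(1) = 3
T(2) = 7
T(3) = 15
T(4) = 31
T(5) = 2^6 - 1 = 63


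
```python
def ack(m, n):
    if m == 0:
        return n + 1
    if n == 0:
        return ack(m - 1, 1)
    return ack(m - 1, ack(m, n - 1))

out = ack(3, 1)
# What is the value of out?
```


ack(3, 1)
= ack(2, ack(3, 0))
First compute ack(3, 0) = 5
= ack(2, 5)
= 13


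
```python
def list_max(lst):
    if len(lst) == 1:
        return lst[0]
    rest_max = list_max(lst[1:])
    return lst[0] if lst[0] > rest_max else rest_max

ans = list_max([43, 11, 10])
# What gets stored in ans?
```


list_max([43, 11, 10])
= compare 43 with list_max([11, 10])
= compare 11 with list_max([10])
Base: list_max([10]) = 10
compare 11 with 10: max = 11
compare 43 with 11: max = 43
= 43


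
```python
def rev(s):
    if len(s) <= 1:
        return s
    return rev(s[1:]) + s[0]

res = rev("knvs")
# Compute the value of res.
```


rev("knvs")
= rev("nvs") + "k"
= rev("vs") + "n" + "k"
= rev("s") + "v" + "n" + "k"
= "s" + "v" + "n" + "k"
= "svnk"


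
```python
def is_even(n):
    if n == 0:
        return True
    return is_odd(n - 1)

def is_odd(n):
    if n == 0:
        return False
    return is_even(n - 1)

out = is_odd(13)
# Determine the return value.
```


is_odd(13)
= is_even(12)
= is_odd(11)
= is_even(10)
= is_odd(9)
= is_even(8)
= is_odd(7)
= is_even(6)
= is_odd(5)
= is_even(4)
= is_odd(3)
= is_even(2)
= is_odd(1)
= is_even(0)
n == 0: return True
= True


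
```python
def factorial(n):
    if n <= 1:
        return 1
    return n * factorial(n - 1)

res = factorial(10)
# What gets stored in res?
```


factorial(10)
= 10 * factorial(9)
= 10 * 9 * factorial(8)
= 10 * 9 * 8 * factorial(7)
= 10 * 9 * 8 * 7 * factorial(6)
= 10 * 9 * 8 * 7 * 6 * factorial(5)
= 10 * 9 * 8 * 7 * 6 * 5 * factorial(4)
= 10 * 9 * 8 * 7 * 6 * 5 * 4 * factorial(3)
= 10 * 9 * 8 * 7 * 6 * 5 * 4 * 3 * factorial(2)
= 10 * 9 * 8 * 7 * 6 * 5 * 4 * 3 * 2 * factorial(1)
= 10 * 9 * 8 * 7 * 6 * 5 * 4 * 3 * 2 * 1
= 3628800


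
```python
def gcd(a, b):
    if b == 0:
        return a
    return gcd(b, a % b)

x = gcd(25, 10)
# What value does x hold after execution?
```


gcd(25, 10)
= gcd(10, 25 % 10) = gcd(10, 5)
= gcd(5, 10 % 5) = gcd(5, 0)
b == 0, return a = 5


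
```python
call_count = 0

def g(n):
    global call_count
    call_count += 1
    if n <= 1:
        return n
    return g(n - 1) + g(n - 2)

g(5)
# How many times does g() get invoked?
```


g(5) calls g(4) and g(3); each non-base call branches into two more.
Let C(k) = total number of calls made by g(k), including the call to g(k) itself.
Base cases: C(0) = 1, C(1) = 1
Recurrence: C(k) = 1 + C(k-1) + C(k-2)
  C(2) = 1 + C(1) + C(0) = 1 + 1 + 1 = 3
  C(3) = 1 + C(2) + C(1) = 1 + 3 + 1 = 5
  C(4) = 1 + C(3) + C(2) = 1 + 5 + 3 = 9
  C(5) = 1 + C(4) + C(3) = 1 + 9 + 5 = 15
Total calls = C(5) = 15


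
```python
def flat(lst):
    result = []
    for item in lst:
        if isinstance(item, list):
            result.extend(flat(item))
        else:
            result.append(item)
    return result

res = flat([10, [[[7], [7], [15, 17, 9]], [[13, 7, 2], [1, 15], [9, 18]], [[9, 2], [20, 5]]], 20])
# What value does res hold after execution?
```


flat([10, [[[7], [7], [15, 17, 9]], [[13, 7, 2], [1, 15], [9, 18]], [[9, 2], [20, 5]]], 20])
Processing each element:
  10 is not a list -> append 10
  [[[7], [7], [15, 17, 9]], [[13, 7, 2], [1, 15], [9, 18]], [[9, 2], [20, 5]]] is a list -> flat recursively -> [7, 7, 15, 17, 9, 13, 7, 2, 1, 15, 9, 18, 9, 2, 20, 5]
  20 is not a list -> append 20
= [10, 7, 7, 15, 17, 9, 13, 7, 2, 1, 15, 9, 18, 9, 2, 20, 5, 20]


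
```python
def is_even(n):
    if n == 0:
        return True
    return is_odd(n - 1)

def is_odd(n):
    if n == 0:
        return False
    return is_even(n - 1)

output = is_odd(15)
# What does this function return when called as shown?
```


is_odd(15)
= is_even(14)
= is_odd(13)
= is_even(12)
= is_odd(11)
= is_even(10)
= is_odd(9)
= is_even(8)
= is_odd(7)
= is_even(6)
= is_odd(5)
= is_even(4)
= is_odd(3)
= is_even(2)
= is_odd(1)
= is_even(0)
n == 0: return True
= True


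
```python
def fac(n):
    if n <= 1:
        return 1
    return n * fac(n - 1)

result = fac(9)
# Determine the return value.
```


fac(9)
= 9 * fac(8)
= 9 * 8 * fac(7)
= 9 * 8 * 7 * fac(6)
= 9 * 8 * 7 * 6 * fac(5)
= 9 * 8 * 7 * 6 * 5 * fac(4)
= 9 * 8 * 7 * 6 * 5 * 4 * fac(3)
= 9 * 8 * 7 * 6 * 5 * 4 * 3 * fac(2)
= 9 * 8 * 7 * 6 * 5 * 4 * 3 * 2 * fac(1)
= 9 * 8 * 7 * 6 * 5 * 4 * 3 * 2 * 1
= 362880


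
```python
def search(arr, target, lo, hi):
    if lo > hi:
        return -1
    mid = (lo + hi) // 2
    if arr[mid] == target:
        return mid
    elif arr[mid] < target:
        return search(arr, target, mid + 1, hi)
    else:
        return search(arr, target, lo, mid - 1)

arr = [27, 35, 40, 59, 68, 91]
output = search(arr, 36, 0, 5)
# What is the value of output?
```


search(arr, 36, 0, 5)
lo=0, hi=5, mid=2, arr[mid]=40
40 > 36, search left half
lo=0, hi=1, mid=0, arr[mid]=27
27 < 36, search right half
lo=1, hi=1, mid=1, arr[mid]=35
35 < 36, search right half
lo > hi, target not found, return -1
= -1


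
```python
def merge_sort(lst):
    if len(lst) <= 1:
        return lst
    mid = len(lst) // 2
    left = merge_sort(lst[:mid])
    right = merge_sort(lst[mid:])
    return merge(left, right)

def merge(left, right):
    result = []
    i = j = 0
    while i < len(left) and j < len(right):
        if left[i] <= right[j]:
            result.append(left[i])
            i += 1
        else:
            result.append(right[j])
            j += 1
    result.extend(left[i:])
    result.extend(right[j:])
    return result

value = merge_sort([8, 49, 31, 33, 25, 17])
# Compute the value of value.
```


merge_sort([8, 49, 31, 33, 25, 17])
Split into [8, 49, 31] and [33, 25, 17]
Left sorted: [8, 31, 49]
Right sorted: [17, 25, 33]
Merge [8, 31, 49] and [17, 25, 33]
= [8, 17, 25, 31, 33, 49]


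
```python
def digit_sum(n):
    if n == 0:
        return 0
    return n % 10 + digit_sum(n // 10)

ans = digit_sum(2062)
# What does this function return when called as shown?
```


digit_sum(2062)
= 2 + digit_sum(206)
= 2 + 6 + digit_sum(20)
= 2 + 6 + 0 + digit_sum(2)
= 2 + 6 + 0 + 2 + digit_sum(0)
= 2 + 6 + 0 + 2 + 0
= 10


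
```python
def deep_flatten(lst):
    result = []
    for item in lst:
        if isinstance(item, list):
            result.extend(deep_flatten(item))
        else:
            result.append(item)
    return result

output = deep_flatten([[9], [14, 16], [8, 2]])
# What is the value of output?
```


deep_flatten([[9], [14, 16], [8, 2]])
Processing each element:
  [9] is a list -> deep_flatten recursively -> [9]
  [14, 16] is a list -> deep_flatten recursively -> [14, 16]
  [8, 2] is a list -> deep_flatten recursively -> [8, 2]
= [9, 14, 16, 8, 2]


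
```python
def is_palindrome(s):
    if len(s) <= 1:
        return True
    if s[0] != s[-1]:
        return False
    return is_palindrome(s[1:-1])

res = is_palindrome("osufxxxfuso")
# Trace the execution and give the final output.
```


is_palindrome("osufxxxfuso")
"osufxxxfuso": s[0]='o' == s[-1]='o' -> is_palindrome("sufxxxfus")
"sufxxxfus": s[0]='s' == s[-1]='s' -> is_palindrome("ufxxxfu")
"ufxxxfu": s[0]='u' == s[-1]='u' -> is_palindrome("fxxxf")
"fxxxf": s[0]='f' == s[-1]='f' -> is_palindrome("xxx")
"xxx": s[0]='x' == s[-1]='x' -> is_palindrome("x")
"x": len <= 1 -> True
= True


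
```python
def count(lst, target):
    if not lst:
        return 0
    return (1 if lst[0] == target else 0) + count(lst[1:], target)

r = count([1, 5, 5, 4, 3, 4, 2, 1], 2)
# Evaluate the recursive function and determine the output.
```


count([1, 5, 5, 4, 3, 4, 2, 1], 2)
lst[0]=1 != 2: 0 + count([5, 5, 4, 3, 4, 2, 1], 2)
lst[0]=5 != 2: 0 + count([5, 4, 3, 4, 2, 1], 2)
lst[0]=5 != 2: 0 + count([4, 3, 4, 2, 1], 2)
lst[0]=4 != 2: 0 + count([3, 4, 2, 1], 2)
lst[0]=3 != 2: 0 + count([4, 2, 1], 2)
lst[0]=4 != 2: 0 + count([2, 1], 2)
lst[0]=2 == 2: 1 + count([1], 2)
lst[0]=1 != 2: 0 + count([], 2)
= 1


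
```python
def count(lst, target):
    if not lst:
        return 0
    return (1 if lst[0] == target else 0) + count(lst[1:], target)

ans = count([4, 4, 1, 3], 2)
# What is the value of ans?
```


count([4, 4, 1, 3], 2)
lst[0]=4 != 2: 0 + count([4, 1, 3], 2)
lst[0]=4 != 2: 0 + count([1, 3], 2)
lst[0]=1 != 2: 0 + count([3], 2)
lst[0]=3 != 2: 0 + count([], 2)
= 0


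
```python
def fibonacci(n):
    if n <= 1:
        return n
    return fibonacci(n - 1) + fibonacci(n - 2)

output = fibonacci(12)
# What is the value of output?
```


fibonacci(12)
= fibonacci(11) + fibonacci(10)
= (fibonacci(10) + fibonacci(9)) + fibonacci(10)
Computing bottom-up: fibonacci(0)=0, fibonacci(1)=1, fibonacci(2)=1, fibonacci(3)=2, fibonacci(4)=3, fibonacci(5)=5, fibonacci(6)=8, fibonacci(7)=13, fibonacci(8)=21, fibonacci(9)=34, fibonacci(10)=55, fibonacci(11)=89, fibonacci(12)=144
= 144


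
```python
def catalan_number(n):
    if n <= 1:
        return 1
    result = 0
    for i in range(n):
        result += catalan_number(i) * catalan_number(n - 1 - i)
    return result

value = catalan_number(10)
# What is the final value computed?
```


catalan_number(10)
= sum of catalan_number(i) * catalan_number(10-1-i) for i in 0..9
First compute sub-values bottom-up:
  catalan_number(0) = 1, catalan_number(1) = 1
  catalan_number(2) = 1*1 + 1*1 = 2
  catalan_number(3) = 1*2 + 1*1 + 2*1 = 5
  catalan_number(4) = 1*5 + 1*2 + 2*1 + 5*1 = 14
  catalan_number(5) = 1*14 + 1*5 + 2*2 + 5*1 + 14*1 = 42
  catalan_number(6) = 1*42 + 1*14 + 2*5 + 5*2 + 14*1 + 42*1 = 132
  catalan_number(7) = 1*132 + 1*42 + 2*14 + 5*5 + 14*2 + 42*1 + 132*1 = 429
  catalan_number(8) = 1*429 + 1*132 + 2*42 + 5*14 + 14*5 + 42*2 + 132*1 + 429*1 = 1430
  catalan_number(9) = 1*1430 + 1*429 + 2*132 + 5*42 + 14*14 + 42*5 + 132*2 + 429*1 + 1430*1 = 4862
Now catalan_number(10):
  catalan_number(0)*catalan_number(9) = 1*4862 = 4862
  catalan_number(1)*catalan_number(8) = 1*1430 = 1430
  catalan_number(2)*catalan_number(7) = 2*429 = 858
  catalan_number(3)*catalan_number(6) = 5*132 = 660
  catalan_number(4)*catalan_number(5) = 14*42 = 588
  catalan_number(5)*catalan_number(4) = 42*14 = 588
  catalan_number(6)*catalan_number(3) = 132*5 = 660
  catalan_number(7)*catalan_number(2) = 429*2 = 858
  catalan_number(8)*catalan_number(1) = 1430*1 = 1430
  catalan_number(9)*catalan_number(0) = 4862*1 = 4862
= 4862 + 1430 + 858 + 660 + 588 + 588 + 660 + 858 + 1430 + 4862
= 16796


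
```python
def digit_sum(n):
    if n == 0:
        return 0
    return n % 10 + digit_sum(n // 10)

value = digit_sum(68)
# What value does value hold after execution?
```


digit_sum(68)
= 8 + digit_sum(6)
= 8 + 6 + digit_sum(0)
= 8 + 6 + 0
= 14


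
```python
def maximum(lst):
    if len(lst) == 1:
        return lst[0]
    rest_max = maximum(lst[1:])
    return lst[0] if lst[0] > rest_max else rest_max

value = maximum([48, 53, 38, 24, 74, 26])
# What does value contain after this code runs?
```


maximum([48, 53, 38, 24, 74, 26])
= compare 48 with maximum([53, 38, 24, 74, 26])
= compare 53 with maximum([38, 24, 74, 26])
= compare 38 with maximum([24, 74, 26])
= compare 24 with maximum([74, 26])
= compare 74 with maximum([26])
Base: maximum([26]) = 26
compare 74 with 26: max = 74
compare 24 with 74: max = 74
compare 38 with 74: max = 74
compare 53 with 74: max = 74
compare 48 with 74: max = 74
= 74


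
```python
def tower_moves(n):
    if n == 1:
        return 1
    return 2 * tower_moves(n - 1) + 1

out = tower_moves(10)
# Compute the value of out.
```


tower_moves(10)
= 2 * tower_moves(9) + 1
= 2 * (2 * tower_moves(8) + 1) + 1
= 2 * (2 * (2 * tower_moves(7) + 1) + 1) + 1
= 2 * (2 * (2 * (2 * tower_moves(6) + 1) + 1) + 1) + 1
= 2 * (2 * (2 * (2 * (2 * tower_moves(5) + 1) + 1) + 1) + 1) + 1
= 2 * (2 * (2 * (2 * (2 * (2 * tower_moves(4) + 1) + 1) + 1) + 1) + 1) + 1
= 2 * (2 * (2 * (2 * (2 * (2 * (2 * tower_moves(3) + 1) + 1) + 1) + 1) + 1) + 1) + 1
= 2 * (2 * (2 * (2 * (2 * (2 * (2 * (2 * tower_moves(2) + 1) + 1) + 1) + 1) + 1) + 1) + 1) + 1
= 2 * (2 * (2 * (2 * (2 * (2 * (2 * (2 * (2 * tower_moves(1) + 1) + 1) + 1) + 1) + 1) + 1) + 1) + 1) + 1
Now compute bottom-up:
tower_moves(1) = 1
tower_moves(2) = 2 * 1 + 1 = 3
tower_moves(3) = 2 * 3 + 1 = 7
tower_moves(4) = 2 * 7 + 1 = 15
tower_moves(5) = 2 * 15 + 1 = 31
tower_moves(6) = 2 * 31 + 1 = 63
tower_moves(7) = 2 * 63 + 1 = 127
tower_moves(8) = 2 * 127 + 1 = 255
tower_moves(9) = 2 * 255 + 1 = 511
tower_moves(10) = 2 * 511 + 1 = 1023
= 1023
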